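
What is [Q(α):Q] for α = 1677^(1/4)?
[Q(α):Q] = 4

α is a root of x^4 - 1677. By Eisenstein's criterion at the prime p = 3 (which divides the constant term 1677 but p^2 = 9 does not, since 1677 is squarefree), x^4 - 1677 is irreducible over Q. Hence [Q(α):Q] = 4.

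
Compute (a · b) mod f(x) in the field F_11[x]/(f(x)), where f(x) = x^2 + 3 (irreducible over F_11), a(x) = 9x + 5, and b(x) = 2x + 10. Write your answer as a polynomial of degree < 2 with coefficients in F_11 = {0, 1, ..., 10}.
a · b ≡ x + 7 (mod f(x))

Multiply in F_11[x]: a(x)·b(x) = (9x + 5)·(2x + 10) = 7x^2 + x + 6. This has degree ≥ 2, so divide by f(x) over F_11: 7x^2 + x + 6 = (7)·(x^2 + 3) + (x + 7). Hence a·b ≡ x + 7 (mod f). (F_11[x]/(f) is a field with 11^2 = 121 elements since f is irreducible of degree 2.)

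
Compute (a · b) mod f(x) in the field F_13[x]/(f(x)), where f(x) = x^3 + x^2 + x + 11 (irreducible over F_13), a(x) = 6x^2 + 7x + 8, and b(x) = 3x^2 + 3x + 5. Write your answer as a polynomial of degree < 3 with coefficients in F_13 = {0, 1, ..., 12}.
a · b ≡ 10x^2 + 9x + 4 (mod f(x))

Multiply in F_13[x]: a(x)·b(x) = (6x^2 + 7x + 8)·(3x^2 + 3x + 5) = 5x^4 + 10x^2 + 7x + 1. This has degree ≥ 3, so divide by f(x) over F_13: 5x^4 + 10x^2 + 7x + 1 = (5x + 8)·(x^3 + x^2 + x + 11) + (10x^2 + 9x + 4). Hence a·b ≡ 10x^2 + 9x + 4 (mod f). (F_13[x]/(f) is a field with 13^3 = 2197 elements since f is irreducible of degree 3.)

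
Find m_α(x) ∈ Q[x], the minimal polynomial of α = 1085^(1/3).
m_α(x) = x^3 - 1085

α satisfies α^3 = 1085, so x^3 - 1085 annihilates α. By the rational root test, a rational root p/q (in lowest terms) of x^3 - 1085 would satisfy p^3 = 1085 q^3, forcing q = 1 and p^3 = 1085; but 1085 is not a perfect cube, contradiction. A monic cubic over Q with no rational root is irreducible (any nontrivial factorization would include a linear factor). Hence x^3 - 1085 is the minimal polynomial of α, and in particular [Q(α):Q] = 3.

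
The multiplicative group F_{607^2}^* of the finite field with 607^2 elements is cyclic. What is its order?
|F_{607^2}^*| = 368448

F_{607^2} has 607^2 = 368449 elements; its multiplicative group consists of all nonzero elements, so |F_{607^2}^*| = 368449 - 1 = 368448. (It is cyclic since any finite subgroup of the multiplicative group of a field is cyclic.)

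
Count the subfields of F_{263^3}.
F_{263^3} has 2 subfields

The subfields of F_{p^n} are exactly the fields F_{p^d} for d | n (each is the fixed field of the unique index-d subgroup of Gal(F_{p^n}/F_p) ≅ Z/nZ). The divisors of n = 3 are {1, 3}, giving 2 subfields: F_{263^1}, F_{263^3}.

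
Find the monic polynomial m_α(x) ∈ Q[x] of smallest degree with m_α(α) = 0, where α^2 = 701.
m_α(x) = x^2 - 701

α satisfies α^2 - 701 = 0, so x^2 - 701 annihilates α. Since d = 701 is squarefree and ≠ 1, it is not a perfect square in Q, so x^2 - 701 has no rational root and is therefore irreducible over Q (a degree-2 polynomial over a field is irreducible iff it has no root). Hence m_α(x) = x^2 - 701.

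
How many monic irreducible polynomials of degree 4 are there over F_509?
There are 16780676370 monic irreducible polynomials of degree 4 over F_509

Each element of F_{509^4} that lies in no proper subfield is a root of exactly one monic irreducible of degree 4 over F_509, and each such polynomial has 4 distinct roots in F_{509^4}. By Möbius inversion the count is N_509(4) = (1/4) Σ_{d|4} μ(4/d) · 509^d = (1/4)(μ(4)·509^1 + μ(2)·509^2 + μ(1)·509^4) = 67122705480/4 = 16780676370.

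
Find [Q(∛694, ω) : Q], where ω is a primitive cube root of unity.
[Q(∛694, ω) : Q] = 6

[Q(∛694):Q] = 3 (min poly x^3 - 694, irreducible since 694 is not a perfect cube). [Q(ω):Q] = 2 (min poly x^2 + x + 1). Since Q(∛694) ⊂ R and ω ∉ R, we have ω ∉ Q(∛694), so x^2 + x + 1 remains irreducible over Q(∛694) and [Q(∛694, ω) : Q(∛694)] = 2. By the tower law, [Q(∛694, ω) : Q] = 3 · 2 = 6. (In fact Q(∛694, ω) is the splitting field of x^3 - 694 over Q.)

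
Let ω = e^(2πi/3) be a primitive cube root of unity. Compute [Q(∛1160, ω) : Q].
[Q(∛1160, ω) : Q] = 6

[Q(∛1160):Q] = 3 (min poly x^3 - 1160, irreducible since 1160 is not a perfect cube). [Q(ω):Q] = 2 (min poly x^2 + x + 1). Since Q(∛1160) ⊂ R and ω ∉ R, we have ω ∉ Q(∛1160), so x^2 + x + 1 remains irreducible over Q(∛1160) and [Q(∛1160, ω) : Q(∛1160)] = 2. By the tower law, [Q(∛1160, ω) : Q] = 3 · 2 = 6. (In fact Q(∛1160, ω) is the splitting field of x^3 - 1160 over Q.)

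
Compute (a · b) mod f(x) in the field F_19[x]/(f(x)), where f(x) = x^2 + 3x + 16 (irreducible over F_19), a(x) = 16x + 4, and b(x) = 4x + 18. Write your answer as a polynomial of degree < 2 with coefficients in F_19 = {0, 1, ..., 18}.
a · b ≡ 17x + 17 (mod f(x))

Multiply in F_19[x]: a(x)·b(x) = (16x + 4)·(4x + 18) = 7x^2 + 15. This has degree ≥ 2, so divide by f(x) over F_19: 7x^2 + 15 = (7)·(x^2 + 3x + 16) + (17x + 17). Hence a·b ≡ 17x + 17 (mod f). (F_19[x]/(f) is a field with 19^2 = 361 elements since f is irreducible of degree 2.)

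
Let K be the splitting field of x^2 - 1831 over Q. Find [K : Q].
[K : Q] = 2

f(x) = x^2 - 1831 factors as (x - √1831)(x + √1831). The splitting field is K = Q(√1831). Since 1831 is squarefree and > 1, it is not a perfect square, so x^2 - 1831 is irreducible over Q and [Q(√1831) : Q] = 2. Hence [K : Q] = 2.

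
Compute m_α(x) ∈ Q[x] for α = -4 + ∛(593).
m_α(x) = x^3 + 12x^2 + 48x - 529

Set β = α + 4 = ∛(593), so β^3 = 593. Then (α + 4)^3 - 593 = 0, i.e. α is a root of g(x) = (x + 4)^3 - 593 = x^3 + 12x^2 + 48x - 529. Since g(x) = h(x + 4) where h(x) = x^3 - 593, and h is irreducible over Q (because 593 is not a perfect cube, so h has no rational root, and a monic cubic with no rational root is irreducible), g is also irreducible (irreducibility is preserved under the substitution x → x + 4). Hence m_α(x) = x^3 + 12x^2 + 48x - 529.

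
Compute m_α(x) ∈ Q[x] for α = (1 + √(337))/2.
m_α(x) = x^2 - x - 84

From 2α - 1 = √(337), squaring gives (2α - 1)^2 = 337, i.e. 4α^2 - 4α + 1 = 337, so α^2 - α + (1 - 337)/4 = 0. Since 337 ≡ 1 (mod 4), (1 - 337)/4 = -84 ∈ Z. The polynomial x^2 - x - 84 has discriminant 1 - 4·(-84) = 337, which is not a perfect square in Q (d = 337 is squarefree and ≠ 1), so x^2 - x - 84 is irreducible over Q. It is the minimal polynomial of α.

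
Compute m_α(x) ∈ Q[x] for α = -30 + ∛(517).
m_α(x) = x^3 + 90x^2 + 2700x + 26483

Set β = α + 30 = ∛(517), so β^3 = 517. Then (α + 30)^3 - 517 = 0, i.e. α is a root of g(x) = (x + 30)^3 - 517 = x^3 + 90x^2 + 2700x + 26483. Since g(x) = h(x + 30) where h(x) = x^3 - 517, and h is irreducible over Q (because 517 is not a perfect cube, so h has no rational root, and a monic cubic with no rational root is irreducible), g is also irreducible (irreducibility is preserved under the substitution x → x + 30). Hence m_α(x) = x^3 + 90x^2 + 2700x + 26483.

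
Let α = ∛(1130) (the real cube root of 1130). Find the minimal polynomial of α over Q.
m_α(x) = x^3 - 1130

α satisfies α^3 = 1130, so x^3 - 1130 annihilates α. By the rational root test, a rational root p/q (in lowest terms) of x^3 - 1130 would satisfy p^3 = 1130 q^3, forcing q = 1 and p^3 = 1130; but 1130 is not a perfect cube, contradiction. A monic cubic over Q with no rational root is irreducible (any nontrivial factorization would include a linear factor). Hence x^3 - 1130 is the minimal polynomial of α, and in particular [Q(α):Q] = 3.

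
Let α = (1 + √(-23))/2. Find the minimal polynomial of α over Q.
m_α(x) = x^2 - x + 6

From 2α - 1 = √(-23), squaring gives (2α - 1)^2 = -23, i.e. 4α^2 - 4α + 1 = -23, so α^2 - α + (1 + 23)/4 = 0. Since -23 ≡ 1 (mod 4), (1 + 23)/4 = 6 ∈ Z. The polynomial x^2 - x + 6 has discriminant 1 - 4·(6) = -23, which is not a perfect square in Q (d = -23 is squarefree and ≠ 1), so x^2 - x + 6 is irreducible over Q. It is the minimal polynomial of α.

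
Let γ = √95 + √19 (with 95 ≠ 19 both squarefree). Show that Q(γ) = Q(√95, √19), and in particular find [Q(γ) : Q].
[Q(γ) : Q] = 4 (equivalently, Q(γ) = Q(√95, √19))

Obviously Q(γ) ⊆ Q(√95, √19), and [Q(√95, √19):Q] = 4 (since 95, 19 are distinct squarefree integers > 1 with 1805 not a perfect square). To show equality we compute the minimal polynomial of γ. From γ = √95 + √19: γ^2 = 95 + 2√(1805) + 19 = 114 + 2√(1805), so γ^2 - 114 = 2√(1805); squaring, (γ^2 - 114)^2 = 4·1805, i.e. γ^4 - 228γ^2 + 12996 - 7220 = 0, i.e. γ^4 - 228γ^2 + 5776 = 0. So γ is a root of x^4 - 228x^2 + 5776. This polynomial is irreducible over Q: it has no rational root (each ±√95 ± √19 is irrational), and any factorization into two quadratics over Q would force √(1805) ∈ Q (pairing opposite roots) or √95, √19 ∈ Q (other pairings), all impossible. Hence [Q(γ):Q] = 4 = [Q(√95, √19):Q], so Q(γ) = Q(√95, √19).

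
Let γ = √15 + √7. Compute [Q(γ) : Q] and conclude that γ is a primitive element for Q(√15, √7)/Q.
[Q(γ) : Q] = 4 (equivalently, Q(γ) = Q(√15, √7))

Obviously Q(γ) ⊆ Q(√15, √7), and [Q(√15, √7):Q] = 4 (since 15, 7 are distinct squarefree integers > 1 with 105 not a perfect square). To show equality we compute the minimal polynomial of γ. From γ = √15 + √7: γ^2 = 15 + 2√(105) + 7 = 22 + 2√(105), so γ^2 - 22 = 2√(105); squaring, (γ^2 - 22)^2 = 4·105, i.e. γ^4 - 44γ^2 + 484 - 420 = 0, i.e. γ^4 - 44γ^2 + 64 = 0. So γ is a root of x^4 - 44x^2 + 64. This polynomial is irreducible over Q: it has no rational root (each ±√15 ± √7 is irrational), and any factorization into two quadratics over Q would force √(105) ∈ Q (pairing opposite roots) or √15, √7 ∈ Q (other pairings), all impossible. Hence [Q(γ):Q] = 4 = [Q(√15, √7):Q], so Q(γ) = Q(√15, √7).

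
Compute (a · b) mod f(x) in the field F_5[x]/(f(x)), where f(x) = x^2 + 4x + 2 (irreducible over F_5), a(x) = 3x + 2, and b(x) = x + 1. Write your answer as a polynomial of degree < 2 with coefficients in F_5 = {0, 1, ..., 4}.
a · b ≡ 3x + 1 (mod f(x))

Multiply in F_5[x]: a(x)·b(x) = (3x + 2)·(x + 1) = 3x^2 + 2. This has degree ≥ 2, so divide by f(x) over F_5: 3x^2 + 2 = (3)·(x^2 + 4x + 2) + (3x + 1). Hence a·b ≡ 3x + 1 (mod f). (F_5[x]/(f) is a field with 5^2 = 25 elements since f is irreducible of degree 2.)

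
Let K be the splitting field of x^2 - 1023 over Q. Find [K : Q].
[K : Q] = 2

f(x) = x^2 - 1023 factors as (x - √1023)(x + √1023). The splitting field is K = Q(√1023). Since 1023 is squarefree and > 1, it is not a perfect square, so x^2 - 1023 is irreducible over Q and [Q(√1023) : Q] = 2. Hence [K : Q] = 2.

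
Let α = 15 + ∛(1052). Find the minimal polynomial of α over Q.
m_α(x) = x^3 - 45x^2 + 675x - 4427

Set β = α - 15 = ∛(1052), so β^3 = 1052. Then (α - 15)^3 - 1052 = 0, i.e. α is a root of g(x) = (x - 15)^3 - 1052 = x^3 - 45x^2 + 675x - 4427. Since g(x) = h(x - 15) where h(x) = x^3 - 1052, and h is irreducible over Q (because 1052 is not a perfect cube, so h has no rational root, and a monic cubic with no rational root is irreducible), g is also irreducible (irreducibility is preserved under the substitution x → x - 15). Hence m_α(x) = x^3 - 45x^2 + 675x - 4427.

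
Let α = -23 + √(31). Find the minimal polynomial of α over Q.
m_α(x) = x^2 + 46x + 498

From α + 23 = √(31), squaring gives (α + 23)^2 = 31, i.e. α^2 + 46α + 529 = 31, so α^2 + 46α + 498 = 0. The discriminant of x^2 + 46x + 498 is (46)^2 - 4·(498) = 2116 - 1992 = 124, and 4·(31) is not a perfect square in Q since 31 is squarefree and ≠ 1. Hence x^2 + 46x + 498 is irreducible over Q and is the minimal polynomial of α.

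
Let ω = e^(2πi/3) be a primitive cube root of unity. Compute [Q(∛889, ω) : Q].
[Q(∛889, ω) : Q] = 6

[Q(∛889):Q] = 3 (min poly x^3 - 889, irreducible since 889 is not a perfect cube). [Q(ω):Q] = 2 (min poly x^2 + x + 1). Since Q(∛889) ⊂ R and ω ∉ R, we have ω ∉ Q(∛889), so x^2 + x + 1 remains irreducible over Q(∛889) and [Q(∛889, ω) : Q(∛889)] = 2. By the tower law, [Q(∛889, ω) : Q] = 3 · 2 = 6. (In fact Q(∛889, ω) is the splitting field of x^3 - 889 over Q.)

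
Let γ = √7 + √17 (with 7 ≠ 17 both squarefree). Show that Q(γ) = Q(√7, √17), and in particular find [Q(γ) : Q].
[Q(γ) : Q] = 4 (equivalently, Q(γ) = Q(√7, √17))

Obviously Q(γ) ⊆ Q(√7, √17), and [Q(√7, √17):Q] = 4 (since 7, 17 are distinct squarefree integers > 1 with 119 not a perfect square). To show equality we compute the minimal polynomial of γ. From γ = √7 + √17: γ^2 = 7 + 2√(119) + 17 = 24 + 2√(119), so γ^2 - 24 = 2√(119); squaring, (γ^2 - 24)^2 = 4·119, i.e. γ^4 - 48γ^2 + 576 - 476 = 0, i.e. γ^4 - 48γ^2 + 100 = 0. So γ is a root of x^4 - 48x^2 + 100. This polynomial is irreducible over Q: it has no rational root (each ±√7 ± √17 is irrational), and any factorization into two quadratics over Q would force √(119) ∈ Q (pairing opposite roots) or √7, √17 ∈ Q (other pairings), all impossible. Hence [Q(γ):Q] = 4 = [Q(√7, √17):Q], so Q(γ) = Q(√7, √17).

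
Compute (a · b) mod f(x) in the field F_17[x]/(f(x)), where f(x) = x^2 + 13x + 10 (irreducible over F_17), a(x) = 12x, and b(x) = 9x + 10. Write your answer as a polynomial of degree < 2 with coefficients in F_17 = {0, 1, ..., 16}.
a · b ≡ 8x + 8 (mod f(x))

Multiply in F_17[x]: a(x)·b(x) = (12x)·(9x + 10) = 6x^2 + x. This has degree ≥ 2, so divide by f(x) over F_17: 6x^2 + x = (6)·(x^2 + 13x + 10) + (8x + 8). Hence a·b ≡ 8x + 8 (mod f). (F_17[x]/(f) is a field with 17^2 = 289 elements since f is irreducible of degree 2.)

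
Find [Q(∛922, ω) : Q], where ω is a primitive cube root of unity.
[Q(∛922, ω) : Q] = 6

[Q(∛922):Q] = 3 (min poly x^3 - 922, irreducible since 922 is not a perfect cube). [Q(ω):Q] = 2 (min poly x^2 + x + 1). Since Q(∛922) ⊂ R and ω ∉ R, we have ω ∉ Q(∛922), so x^2 + x + 1 remains irreducible over Q(∛922) and [Q(∛922, ω) : Q(∛922)] = 2. By the tower law, [Q(∛922, ω) : Q] = 3 · 2 = 6. (In fact Q(∛922, ω) is the splitting field of x^3 - 922 over Q.)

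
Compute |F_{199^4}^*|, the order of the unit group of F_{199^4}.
|F_{199^4}^*| = 1568239200

F_{199^4} has 199^4 = 1568239201 elements; its multiplicative group consists of all nonzero elements, so |F_{199^4}^*| = 1568239201 - 1 = 1568239200. (It is cyclic since any finite subgroup of the multiplicative group of a field is cyclic.)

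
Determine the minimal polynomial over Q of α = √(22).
m_α(x) = x^2 - 22

α satisfies α^2 - 22 = 0, so x^2 - 22 annihilates α. Since d = 22 is squarefree and ≠ 1, it is not a perfect square in Q, so x^2 - 22 has no rational root and is therefore irreducible over Q (a degree-2 polynomial over a field is irreducible iff it has no root). Hence m_α(x) = x^2 - 22.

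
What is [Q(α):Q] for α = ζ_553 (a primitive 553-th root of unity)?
[Q(α):Q] = 468

The minimal polynomial of ζ_553 over Q is the 553-th cyclotomic polynomial Φ_553(x), which is irreducible over Q and has degree φ(553) = 468. Hence [Q(α):Q] = φ(553) = 468.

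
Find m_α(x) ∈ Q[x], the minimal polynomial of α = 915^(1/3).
m_α(x) = x^3 - 915

α satisfies α^3 = 915, so x^3 - 915 annihilates α. By the rational root test, a rational root p/q (in lowest terms) of x^3 - 915 would satisfy p^3 = 915 q^3, forcing q = 1 and p^3 = 915; but 915 is not a perfect cube, contradiction. A monic cubic over Q with no rational root is irreducible (any nontrivial factorization would include a linear factor). Hence x^3 - 915 is the minimal polynomial of α, and in particular [Q(α):Q] = 3.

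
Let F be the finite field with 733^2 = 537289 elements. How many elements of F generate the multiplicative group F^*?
There are φ(537288) = 175680 primitive elements

F_q^* is cyclic of order q - 1 = 537288. A cyclic group of order m has exactly φ(m) generators. Here m = 537288 = 2^3 · 3 · 61 · 367, so the number of primitive elements is φ(537288) = 175680.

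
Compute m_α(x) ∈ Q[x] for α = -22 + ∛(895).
m_α(x) = x^3 + 66x^2 + 1452x + 9753

Set β = α + 22 = ∛(895), so β^3 = 895. Then (α + 22)^3 - 895 = 0, i.e. α is a root of g(x) = (x + 22)^3 - 895 = x^3 + 66x^2 + 1452x + 9753. Since g(x) = h(x + 22) where h(x) = x^3 - 895, and h is irreducible over Q (because 895 is not a perfect cube, so h has no rational root, and a monic cubic with no rational root is irreducible), g is also irreducible (irreducibility is preserved under the substitution x → x + 22). Hence m_α(x) = x^3 + 66x^2 + 1452x + 9753.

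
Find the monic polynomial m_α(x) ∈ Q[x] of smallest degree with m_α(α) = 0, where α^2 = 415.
m_α(x) = x^2 - 415

α satisfies α^2 - 415 = 0, so x^2 - 415 annihilates α. Since d = 415 is squarefree and ≠ 1, it is not a perfect square in Q, so x^2 - 415 has no rational root and is therefore irreducible over Q (a degree-2 polynomial over a field is irreducible iff it has no root). Hence m_α(x) = x^2 - 415.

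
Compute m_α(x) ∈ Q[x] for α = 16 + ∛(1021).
m_α(x) = x^3 - 48x^2 + 768x - 5117

Set β = α - 16 = ∛(1021), so β^3 = 1021. Then (α - 16)^3 - 1021 = 0, i.e. α is a root of g(x) = (x - 16)^3 - 1021 = x^3 - 48x^2 + 768x - 5117. Since g(x) = h(x - 16) where h(x) = x^3 - 1021, and h is irreducible over Q (because 1021 is not a perfect cube, so h has no rational root, and a monic cubic with no rational root is irreducible), g is also irreducible (irreducibility is preserved under the substitution x → x - 16). Hence m_α(x) = x^3 - 48x^2 + 768x - 5117.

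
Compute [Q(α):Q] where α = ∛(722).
[Q(α):Q] = 3

The minimal polynomial of α is x^3 - 722, irreducible over Q since 722 is not a perfect cube (so x^3 - 722 has no rational root). Hence [Q(α):Q] = deg(m_α) = 3.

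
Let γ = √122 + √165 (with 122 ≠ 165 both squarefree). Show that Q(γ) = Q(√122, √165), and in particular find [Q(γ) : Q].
[Q(γ) : Q] = 4 (equivalently, Q(γ) = Q(√122, √165))

Obviously Q(γ) ⊆ Q(√122, √165), and [Q(√122, √165):Q] = 4 (since 122, 165 are distinct squarefree integers > 1 with 20130 not a perfect square). To show equality we compute the minimal polynomial of γ. From γ = √122 + √165: γ^2 = 122 + 2√(20130) + 165 = 287 + 2√(20130), so γ^2 - 287 = 2√(20130); squaring, (γ^2 - 287)^2 = 4·20130, i.e. γ^4 - 574γ^2 + 82369 - 80520 = 0, i.e. γ^4 - 574γ^2 + 1849 = 0. So γ is a root of x^4 - 574x^2 + 1849. This polynomial is irreducible over Q: it has no rational root (each ±√122 ± √165 is irrational), and any factorization into two quadratics over Q would force √(20130) ∈ Q (pairing opposite roots) or √122, √165 ∈ Q (other pairings), all impossible. Hence [Q(γ):Q] = 4 = [Q(√122, √165):Q], so Q(γ) = Q(√122, √165).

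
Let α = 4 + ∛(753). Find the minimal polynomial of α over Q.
m_α(x) = x^3 - 12x^2 + 48x - 817

Set β = α - 4 = ∛(753), so β^3 = 753. Then (α - 4)^3 - 753 = 0, i.e. α is a root of g(x) = (x - 4)^3 - 753 = x^3 - 12x^2 + 48x - 817. Since g(x) = h(x - 4) where h(x) = x^3 - 753, and h is irreducible over Q (because 753 is not a perfect cube, so h has no rational root, and a monic cubic with no rational root is irreducible), g is also irreducible (irreducibility is preserved under the substitution x → x - 4). Hence m_α(x) = x^3 - 12x^2 + 48x - 817.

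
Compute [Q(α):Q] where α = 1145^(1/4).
[Q(α):Q] = 4

α is a root of x^4 - 1145. By Eisenstein's criterion at the prime p = 5 (which divides the constant term 1145 but p^2 = 25 does not, since 1145 is squarefree), x^4 - 1145 is irreducible over Q. Hence [Q(α):Q] = 4.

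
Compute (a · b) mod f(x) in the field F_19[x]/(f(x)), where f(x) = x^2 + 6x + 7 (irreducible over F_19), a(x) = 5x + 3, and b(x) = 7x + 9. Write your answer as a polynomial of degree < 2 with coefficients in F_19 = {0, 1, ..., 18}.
a · b ≡ 8x + 10 (mod f(x))

Multiply in F_19[x]: a(x)·b(x) = (5x + 3)·(7x + 9) = 16x^2 + 9x + 8. This has degree ≥ 2, so divide by f(x) over F_19: 16x^2 + 9x + 8 = (16)·(x^2 + 6x + 7) + (8x + 10). Hence a·b ≡ 8x + 10 (mod f). (F_19[x]/(f) is a field with 19^2 = 361 elements since f is irreducible of degree 2.)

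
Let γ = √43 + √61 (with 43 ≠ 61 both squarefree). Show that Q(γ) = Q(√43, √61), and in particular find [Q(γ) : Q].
[Q(γ) : Q] = 4 (equivalently, Q(γ) = Q(√43, √61))

Obviously Q(γ) ⊆ Q(√43, √61), and [Q(√43, √61):Q] = 4 (since 43, 61 are distinct squarefree integers > 1 with 2623 not a perfect square). To show equality we compute the minimal polynomial of γ. From γ = √43 + √61: γ^2 = 43 + 2√(2623) + 61 = 104 + 2√(2623), so γ^2 - 104 = 2√(2623); squaring, (γ^2 - 104)^2 = 4·2623, i.e. γ^4 - 208γ^2 + 10816 - 10492 = 0, i.e. γ^4 - 208γ^2 + 324 = 0. So γ is a root of x^4 - 208x^2 + 324. This polynomial is irreducible over Q: it has no rational root (each ±√43 ± √61 is irrational), and any factorization into two quadratics over Q would force √(2623) ∈ Q (pairing opposite roots) or √43, √61 ∈ Q (other pairings), all impossible. Hence [Q(γ):Q] = 4 = [Q(√43, √61):Q], so Q(γ) = Q(√43, √61).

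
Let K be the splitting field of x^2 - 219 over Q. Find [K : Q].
[K : Q] = 2

f(x) = x^2 - 219 factors as (x - √219)(x + √219). The splitting field is K = Q(√219). Since 219 is squarefree and > 1, it is not a perfect square, so x^2 - 219 is irreducible over Q and [Q(√219) : Q] = 2. Hence [K : Q] = 2.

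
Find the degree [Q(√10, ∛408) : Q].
[Q(√10, ∛408) : Q] = 6

Let L = Q(√10, ∛408). Since Q(√10) ⊂ L and [Q(√10):Q] = 2, the tower law gives 2 | [L:Q]. Likewise Q(∛408) ⊂ L with [Q(∛408):Q] = 3 (because 408 is not a perfect cube), so 3 | [L:Q]. As gcd(2,3) = 1, [L:Q] is divisible by 6. Conversely L is generated over Q by √10 and ∛408, so [L:Q] ≤ 2·3 = 6. Therefore [Q(√10, ∛408) : Q] = 6.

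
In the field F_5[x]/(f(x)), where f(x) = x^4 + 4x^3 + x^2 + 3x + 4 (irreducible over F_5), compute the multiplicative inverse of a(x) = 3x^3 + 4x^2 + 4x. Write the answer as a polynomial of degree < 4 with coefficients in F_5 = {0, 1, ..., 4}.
a(x)^(-1) ≡ 2x + 2 (mod f(x))

Since f is irreducible over F_5, F_5[x]/(f) is a field and a(x) ≠ 0 has an inverse. Apply the extended Euclidean algorithm to f(x) and a(x) in F_5[x]: f(x) = (2x + 2)·a(x) + (4). The last nonzero remainder is the constant 4 = gcd(f, a) in F_5. Back-substituting through the division chain expresses 4 = s(x)·a(x) + t(x)·f(x) with s(x) ≡ 3x + 3 (mod f), so (3x + 3)·a(x) ≡ 4 (mod f). Multiplying by 4^(-1) ≡ 4 in F_5 gives a(x)^(-1) ≡ 4·(3x + 3) ≡ 2x + 2 (mod f). Check: (3x^3 + 4x^2 + 4x)·(2x + 2) = x^4 + 4x^3 + x^2 + 3x ≡ 1 (mod x^4 + 4x^3 + x^2 + 3x + 4).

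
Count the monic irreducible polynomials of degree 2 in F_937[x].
There are 438516 monic irreducible polynomials of degree 2 over F_937

Each element of F_{937^2} that lies in no proper subfield is a root of exactly one monic irreducible of degree 2 over F_937, and each such polynomial has 2 distinct roots in F_{937^2}. By Möbius inversion the count is N_937(2) = (1/2) Σ_{d|2} μ(2/d) · 937^d = (1/2)(μ(2)·937^1 + μ(1)·937^2) = 877032/2 = 438516.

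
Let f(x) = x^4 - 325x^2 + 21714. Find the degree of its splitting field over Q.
[K : Q] = 4

Solving the quadratic in x^2: x^2 = (325 ± √(325^2 - 4·21714))/2 = (325 ± √18769)/2 = (325 ± 137)/2, giving x^2 = 231 or x^2 = 94. So f(x) = (x^2 - 231)(x^2 - 94) and the roots of f are ±√231, ±√94. Hence the splitting field is K = Q(√231, √94). Since 231 and 94 are distinct squarefree integers > 1, their product 21714 is not a perfect square, so √94 ∉ Q(√231). By the tower law [K:Q] = [Q(√231,√94):Q(√231)] · [Q(√231):Q] = 2 · 2 = 4.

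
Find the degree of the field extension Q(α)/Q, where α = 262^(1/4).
[Q(α):Q] = 4

α is a root of x^4 - 262. By Eisenstein's criterion at the prime p = 2 (which divides the constant term 262 but p^2 = 4 does not, since 262 is squarefree), x^4 - 262 is irreducible over Q. Hence [Q(α):Q] = 4.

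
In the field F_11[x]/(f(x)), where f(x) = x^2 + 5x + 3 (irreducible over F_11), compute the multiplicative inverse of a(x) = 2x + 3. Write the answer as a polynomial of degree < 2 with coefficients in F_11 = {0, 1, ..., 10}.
a(x)^(-1) ≡ 10x + 2 (mod f(x))

Since f is irreducible over F_11, F_11[x]/(f) is a field and a(x) ≠ 0 has an inverse. Apply the extended Euclidean algorithm to f(x) and a(x) in F_11[x]: f(x) = (6x + 10)·a(x) + (6). The last nonzero remainder is the constant 6 = gcd(f, a) in F_11. Back-substituting through the division chain expresses 6 = s(x)·a(x) + t(x)·f(x) with s(x) ≡ 5x + 1 (mod f), so (5x + 1)·a(x) ≡ 6 (mod f). Multiplying by 6^(-1) ≡ 2 in F_11 gives a(x)^(-1) ≡ 2·(5x + 1) ≡ 10x + 2 (mod f). Check: (2x + 3)·(10x + 2) = 9x^2 + x + 6 ≡ 1 (mod x^2 + 5x + 3).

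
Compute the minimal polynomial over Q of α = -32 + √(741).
m_α(x) = x^2 + 64x + 283

From α + 32 = √(741), squaring gives (α + 32)^2 = 741, i.e. α^2 + 64α + 1024 = 741, so α^2 + 64α + 283 = 0. The discriminant of x^2 + 64x + 283 is (64)^2 - 4·(283) = 4096 - 1132 = 2964, and 4·(741) is not a perfect square in Q since 741 is squarefree and ≠ 1. Hence x^2 + 64x + 283 is irreducible over Q and is the minimal polynomial of α.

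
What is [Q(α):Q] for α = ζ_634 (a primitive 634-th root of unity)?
[Q(α):Q] = 316

The minimal polynomial of ζ_634 over Q is the 634-th cyclotomic polynomial Φ_634(x), which is irreducible over Q and has degree φ(634) = 316. Hence [Q(α):Q] = φ(634) = 316.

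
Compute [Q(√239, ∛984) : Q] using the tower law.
[Q(√239, ∛984) : Q] = 6

Let L = Q(√239, ∛984). Since Q(√239) ⊂ L and [Q(√239):Q] = 2, the tower law gives 2 | [L:Q]. Likewise Q(∛984) ⊂ L with [Q(∛984):Q] = 3 (because 984 is not a perfect cube), so 3 | [L:Q]. As gcd(2,3) = 1, [L:Q] is divisible by 6. Conversely L is generated over Q by √239 and ∛984, so [L:Q] ≤ 2·3 = 6. Therefore [Q(√239, ∛984) : Q] = 6.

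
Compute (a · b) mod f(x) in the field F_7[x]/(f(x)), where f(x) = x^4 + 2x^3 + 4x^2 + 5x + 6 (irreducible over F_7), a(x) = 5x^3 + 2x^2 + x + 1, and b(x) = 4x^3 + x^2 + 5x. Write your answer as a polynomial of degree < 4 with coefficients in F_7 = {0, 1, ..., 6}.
a · b ≡ 6x^3 + x^2 + 2x + 5 (mod f(x))

Multiply in F_7[x]: a(x)·b(x) = (5x^3 + 2x^2 + x + 1)·(4x^3 + x^2 + 5x) = 6x^6 + 6x^5 + 3x^4 + x^3 + 6x^2 + 5x. This has degree ≥ 4, so divide by f(x) over F_7: 6x^6 + 6x^5 + 3x^4 + x^3 + 6x^2 + 5x = (6x^2 + x + 5)·(x^4 + 2x^3 + 4x^2 + 5x + 6) + (6x^3 + x^2 + 2x + 5). Hence a·b ≡ 6x^3 + x^2 + 2x + 5 (mod f). (F_7[x]/(f) is a field with 7^4 = 2401 elements since f is irreducible of degree 4.)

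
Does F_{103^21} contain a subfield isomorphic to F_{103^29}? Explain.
No: F_{103^29} is not a subfield of F_{103^21}

F_{p^m} embeds in F_{p^n} iff m | n. Here 29 ∤ 21 (since 21 = 0·29 + 21 with remainder 21 ≠ 0), so F_{103^29} is not a subfield of F_{103^21}. Equivalently: if it were, the tower law would give 29 = [F_{103^29}:F_103] dividing [F_{103^21}:F_103] = 21, contradiction.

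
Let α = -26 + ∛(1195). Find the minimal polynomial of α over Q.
m_α(x) = x^3 + 78x^2 + 2028x + 16381

Set β = α + 26 = ∛(1195), so β^3 = 1195. Then (α + 26)^3 - 1195 = 0, i.e. α is a root of g(x) = (x + 26)^3 - 1195 = x^3 + 78x^2 + 2028x + 16381. Since g(x) = h(x + 26) where h(x) = x^3 - 1195, and h is irreducible over Q (because 1195 is not a perfect cube, so h has no rational root, and a monic cubic with no rational root is irreducible), g is also irreducible (irreducibility is preserved under the substitution x → x + 26). Hence m_α(x) = x^3 + 78x^2 + 2028x + 16381.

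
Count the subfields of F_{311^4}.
F_{311^4} has 3 subfields

The subfields of F_{p^n} are exactly the fields F_{p^d} for d | n (each is the fixed field of the unique index-d subgroup of Gal(F_{p^n}/F_p) ≅ Z/nZ). The divisors of n = 4 are {1, 2, 4}, giving 3 subfields: F_{311^1}, F_{311^2}, F_{311^4}.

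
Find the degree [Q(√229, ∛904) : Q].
[Q(√229, ∛904) : Q] = 6

Let L = Q(√229, ∛904). Since Q(√229) ⊂ L and [Q(√229):Q] = 2, the tower law gives 2 | [L:Q]. Likewise Q(∛904) ⊂ L with [Q(∛904):Q] = 3 (because 904 is not a perfect cube), so 3 | [L:Q]. As gcd(2,3) = 1, [L:Q] is divisible by 6. Conversely L is generated over Q by √229 and ∛904, so [L:Q] ≤ 2·3 = 6. Therefore [Q(√229, ∛904) : Q] = 6.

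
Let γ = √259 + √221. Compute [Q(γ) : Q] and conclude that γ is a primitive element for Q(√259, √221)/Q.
[Q(γ) : Q] = 4 (equivalently, Q(γ) = Q(√259, √221))

Obviously Q(γ) ⊆ Q(√259, √221), and [Q(√259, √221):Q] = 4 (since 259, 221 are distinct squarefree integers > 1 with 57239 not a perfect square). To show equality we compute the minimal polynomial of γ. From γ = √259 + √221: γ^2 = 259 + 2√(57239) + 221 = 480 + 2√(57239), so γ^2 - 480 = 2√(57239); squaring, (γ^2 - 480)^2 = 4·57239, i.e. γ^4 - 960γ^2 + 230400 - 228956 = 0, i.e. γ^4 - 960γ^2 + 1444 = 0. So γ is a root of x^4 - 960x^2 + 1444. This polynomial is irreducible over Q: it has no rational root (each ±√259 ± √221 is irrational), and any factorization into two quadratics over Q would force √(57239) ∈ Q (pairing opposite roots) or √259, √221 ∈ Q (other pairings), all impossible. Hence [Q(γ):Q] = 4 = [Q(√259, √221):Q], so Q(γ) = Q(√259, √221).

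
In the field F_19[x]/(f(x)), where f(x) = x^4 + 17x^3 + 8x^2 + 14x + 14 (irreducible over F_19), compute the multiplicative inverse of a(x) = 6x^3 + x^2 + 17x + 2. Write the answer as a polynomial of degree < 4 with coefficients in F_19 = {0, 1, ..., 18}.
a(x)^(-1) ≡ 13x^2 + 6x + 1 (mod f(x))

Since f is irreducible over F_19, F_19[x]/(f) is a field and a(x) ≠ 0 has an inverse. Apply the extended Euclidean algorithm to f(x) and a(x) in F_19[x]: f(x) = (16x + 16)·a(x) + (5x^2 + 14x + 1);  a(x) = (5x + 9)·(5x^2 + 14x + 1) + (12). The last nonzero remainder is the constant 12 = gcd(f, a) in F_19. Back-substituting through the division chain expresses 12 = s(x)·a(x) + t(x)·f(x) with s(x) ≡ 4x^2 + 15x + 12 (mod f), so (4x^2 + 15x + 12)·a(x) ≡ 12 (mod f). Multiplying by 12^(-1) ≡ 8 in F_19 gives a(x)^(-1) ≡ 8·(4x^2 + 15x + 12) ≡ 13x^2 + 6x + 1 (mod f). Check: (6x^3 + x^2 + 17x + 2)·(13x^2 + 6x + 1) = 2x^5 + 11x^4 + 5x^3 + 15x^2 + 10x + 2 ≡ 1 (mod x^4 + 17x^3 + 8x^2 + 14x + 14).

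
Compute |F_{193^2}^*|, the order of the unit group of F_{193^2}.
|F_{193^2}^*| = 37248

F_{193^2} has 193^2 = 37249 elements; its multiplicative group consists of all nonzero elements, so |F_{193^2}^*| = 37249 - 1 = 37248. (It is cyclic since any finite subgroup of the multiplicative group of a field is cyclic.)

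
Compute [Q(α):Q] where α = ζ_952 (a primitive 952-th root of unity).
[Q(α):Q] = 384

The minimal polynomial of ζ_952 over Q is the 952-th cyclotomic polynomial Φ_952(x), which is irreducible over Q and has degree φ(952) = 384. Hence [Q(α):Q] = φ(952) = 384.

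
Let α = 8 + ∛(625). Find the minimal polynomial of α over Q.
m_α(x) = x^3 - 24x^2 + 192x - 1137

Set β = α - 8 = ∛(625), so β^3 = 625. Then (α - 8)^3 - 625 = 0, i.e. α is a root of g(x) = (x - 8)^3 - 625 = x^3 - 24x^2 + 192x - 1137. Since g(x) = h(x - 8) where h(x) = x^3 - 625, and h is irreducible over Q (because 625 is not a perfect cube, so h has no rational root, and a monic cubic with no rational root is irreducible), g is also irreducible (irreducibility is preserved under the substitution x → x - 8). Hence m_α(x) = x^3 - 24x^2 + 192x - 1137.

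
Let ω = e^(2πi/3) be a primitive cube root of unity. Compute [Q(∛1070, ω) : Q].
[Q(∛1070, ω) : Q] = 6

[Q(∛1070):Q] = 3 (min poly x^3 - 1070, irreducible since 1070 is not a perfect cube). [Q(ω):Q] = 2 (min poly x^2 + x + 1). Since Q(∛1070) ⊂ R and ω ∉ R, we have ω ∉ Q(∛1070), so x^2 + x + 1 remains irreducible over Q(∛1070) and [Q(∛1070, ω) : Q(∛1070)] = 2. By the tower law, [Q(∛1070, ω) : Q] = 3 · 2 = 6. (In fact Q(∛1070, ω) is the splitting field of x^3 - 1070 over Q.)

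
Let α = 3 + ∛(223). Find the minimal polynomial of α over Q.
m_α(x) = x^3 - 9x^2 + 27x - 250

Set β = α - 3 = ∛(223), so β^3 = 223. Then (α - 3)^3 - 223 = 0, i.e. α is a root of g(x) = (x - 3)^3 - 223 = x^3 - 9x^2 + 27x - 250. Since g(x) = h(x - 3) where h(x) = x^3 - 223, and h is irreducible over Q (because 223 is not a perfect cube, so h has no rational root, and a monic cubic with no rational root is irreducible), g is also irreducible (irreducibility is preserved under the substitution x → x - 3). Hence m_α(x) = x^3 - 9x^2 + 27x - 250.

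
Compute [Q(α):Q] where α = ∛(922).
[Q(α):Q] = 3

The minimal polynomial of α is x^3 - 922, irreducible over Q since 922 is not a perfect cube (so x^3 - 922 has no rational root). Hence [Q(α):Q] = deg(m_α) = 3.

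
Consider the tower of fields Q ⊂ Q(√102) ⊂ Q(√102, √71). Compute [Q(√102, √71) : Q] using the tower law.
[Q(√102, √71) : Q] = 4

[Q(√102):Q] = 2 (min poly x^2 - 102, irreducible since 102 is squarefree > 1). For the top step, suppose √71 ∈ Q(√102), say √71 = c + d√102 with c, d ∈ Q. Squaring: 71 = c^2 + 102d^2 + 2cd√102. Since √102 ∉ Q this forces 2cd = 0. If d = 0 then √71 = c ∈ Q, contradicting 71 squarefree > 1. If c = 0 then 71 = 102d^2, so 102·71 = (102d)^2 is a perfect square in Q — but 102·71 = 7242 is not a perfect square (since 102 and 71 are distinct squarefree integers). Contradiction. Hence √71 ∉ Q(√102), so x^2 - 71 stays irreducible over Q(√102) and [Q(√102, √71) : Q(√102)] = 2. By the tower law, [Q(√102, √71) : Q] = 2 · 2 = 4.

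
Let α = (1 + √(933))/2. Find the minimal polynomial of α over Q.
m_α(x) = x^2 - x - 233

From 2α - 1 = √(933), squaring gives (2α - 1)^2 = 933, i.e. 4α^2 - 4α + 1 = 933, so α^2 - α + (1 - 933)/4 = 0. Since 933 ≡ 1 (mod 4), (1 - 933)/4 = -233 ∈ Z. The polynomial x^2 - x - 233 has discriminant 1 - 4·(-233) = 933, which is not a perfect square in Q (d = 933 is squarefree and ≠ 1), so x^2 - x - 233 is irreducible over Q. It is the minimal polynomial of α.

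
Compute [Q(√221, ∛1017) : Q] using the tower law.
[Q(√221, ∛1017) : Q] = 6

Let L = Q(√221, ∛1017). Since Q(√221) ⊂ L and [Q(√221):Q] = 2, the tower law gives 2 | [L:Q]. Likewise Q(∛1017) ⊂ L with [Q(∛1017):Q] = 3 (because 1017 is not a perfect cube), so 3 | [L:Q]. As gcd(2,3) = 1, [L:Q] is divisible by 6. Conversely L is generated over Q by √221 and ∛1017, so [L:Q] ≤ 2·3 = 6. Therefore [Q(√221, ∛1017) : Q] = 6.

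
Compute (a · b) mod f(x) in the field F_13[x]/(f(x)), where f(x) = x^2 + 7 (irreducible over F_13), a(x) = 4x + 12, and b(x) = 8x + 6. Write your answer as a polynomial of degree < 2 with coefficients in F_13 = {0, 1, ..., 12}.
a · b ≡ 3x + 4 (mod f(x))

Multiply in F_13[x]: a(x)·b(x) = (4x + 12)·(8x + 6) = 6x^2 + 3x + 7. This has degree ≥ 2, so divide by f(x) over F_13: 6x^2 + 3x + 7 = (6)·(x^2 + 7) + (3x + 4). Hence a·b ≡ 3x + 4 (mod f). (F_13[x]/(f) is a field with 13^2 = 169 elements since f is irreducible of degree 2.)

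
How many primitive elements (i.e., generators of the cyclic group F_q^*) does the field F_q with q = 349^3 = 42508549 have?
There are φ(42508548) = 12954816 primitive elements

F_q^* is cyclic of order q - 1 = 42508548. A cyclic group of order m has exactly φ(m) generators. Here m = 42508548 = 2^2 · 3^2 · 19 · 29 · 2143, so the number of primitive elements is φ(42508548) = 12954816.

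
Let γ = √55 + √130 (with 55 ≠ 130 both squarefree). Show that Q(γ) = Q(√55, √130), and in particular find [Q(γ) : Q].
[Q(γ) : Q] = 4 (equivalently, Q(γ) = Q(√55, √130))

Obviously Q(γ) ⊆ Q(√55, √130), and [Q(√55, √130):Q] = 4 (since 55, 130 are distinct squarefree integers > 1 with 7150 not a perfect square). To show equality we compute the minimal polynomial of γ. From γ = √55 + √130: γ^2 = 55 + 2√(7150) + 130 = 185 + 2√(7150), so γ^2 - 185 = 2√(7150); squaring, (γ^2 - 185)^2 = 4·7150, i.e. γ^4 - 370γ^2 + 34225 - 28600 = 0, i.e. γ^4 - 370γ^2 + 5625 = 0. So γ is a root of x^4 - 370x^2 + 5625. This polynomial is irreducible over Q: it has no rational root (each ±√55 ± √130 is irrational), and any factorization into two quadratics over Q would force √(7150) ∈ Q (pairing opposite roots) or √55, √130 ∈ Q (other pairings), all impossible. Hence [Q(γ):Q] = 4 = [Q(√55, √130):Q], so Q(γ) = Q(√55, √130).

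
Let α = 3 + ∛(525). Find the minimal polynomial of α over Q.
m_α(x) = x^3 - 9x^2 + 27x - 552

Set β = α - 3 = ∛(525), so β^3 = 525. Then (α - 3)^3 - 525 = 0, i.e. α is a root of g(x) = (x - 3)^3 - 525 = x^3 - 9x^2 + 27x - 552. Since g(x) = h(x - 3) where h(x) = x^3 - 525, and h is irreducible over Q (because 525 is not a perfect cube, so h has no rational root, and a monic cubic with no rational root is irreducible), g is also irreducible (irreducibility is preserved under the substitution x → x - 3). Hence m_α(x) = x^3 - 9x^2 + 27x - 552.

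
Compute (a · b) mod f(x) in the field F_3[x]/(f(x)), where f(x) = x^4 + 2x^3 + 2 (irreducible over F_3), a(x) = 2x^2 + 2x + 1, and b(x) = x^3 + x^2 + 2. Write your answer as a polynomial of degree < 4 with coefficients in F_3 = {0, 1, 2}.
a · b ≡ 2x^2 + 2 (mod f(x))

Multiply in F_3[x]: a(x)·b(x) = (2x^2 + 2x + 1)·(x^3 + x^2 + 2) = 2x^5 + x^4 + 2x^2 + x + 2. This has degree ≥ 4, so divide by f(x) over F_3: 2x^5 + x^4 + 2x^2 + x + 2 = (2x)·(x^4 + 2x^3 + 2) + (2x^2 + 2). Hence a·b ≡ 2x^2 + 2 (mod f). (F_3[x]/(f) is a field with 3^4 = 81 elements since f is irreducible of degree 4.)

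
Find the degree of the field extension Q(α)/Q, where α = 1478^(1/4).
[Q(α):Q] = 4

α is a root of x^4 - 1478. By Eisenstein's criterion at the prime p = 2 (which divides the constant term 1478 but p^2 = 4 does not, since 1478 is squarefree), x^4 - 1478 is irreducible over Q. Hence [Q(α):Q] = 4.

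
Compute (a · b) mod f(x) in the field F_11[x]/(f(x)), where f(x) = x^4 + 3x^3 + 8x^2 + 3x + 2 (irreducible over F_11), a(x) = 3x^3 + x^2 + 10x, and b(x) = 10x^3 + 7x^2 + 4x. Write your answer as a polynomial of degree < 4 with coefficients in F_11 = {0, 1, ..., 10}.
a · b ≡ 2x^3 + 6x^2 + 5x + 9 (mod f(x))

Multiply in F_11[x]: a(x)·b(x) = (3x^3 + x^2 + 10x)·(10x^3 + 7x^2 + 4x) = 8x^6 + 9x^5 + 9x^4 + 8x^3 + 7x^2. This has degree ≥ 4, so divide by f(x) over F_11: 8x^6 + 9x^5 + 9x^4 + 8x^3 + 7x^2 = (8x^2 + 7x + 1)·(x^4 + 3x^3 + 8x^2 + 3x + 2) + (2x^3 + 6x^2 + 5x + 9). Hence a·b ≡ 2x^3 + 6x^2 + 5x + 9 (mod f). (F_11[x]/(f) is a field with 11^4 = 14641 elements since f is irreducible of degree 4.)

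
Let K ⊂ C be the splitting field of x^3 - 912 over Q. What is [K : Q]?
[K : Q] = 6

The roots of x^3 - 912 are ∛912, ω∛912, ω^2∛912 where ω = e^(2πi/3) is a primitive cube root of unity, so K = Q(∛912, ω). Now [Q(∛912):Q] = 3 (since 912 is not a perfect cube, x^3 - 912 is irreducible) and [Q(ω):Q] = 2. Both 2 and 3 divide [K:Q], and [K:Q] ≤ 3·2 = 6, so [K:Q] = 6. (Equivalently: Q(∛912) ⊂ R but ω ∉ R, so [K : Q(∛912)] = 2.)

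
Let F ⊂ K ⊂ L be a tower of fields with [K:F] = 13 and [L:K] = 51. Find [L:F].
[L:F] = 663

The tower law says that for any tower of field extensions F ⊂ K ⊂ L with finite degrees, [L:F] = [L:K] · [K:F]. Here this gives [L:F] = 51 · 13 = 663.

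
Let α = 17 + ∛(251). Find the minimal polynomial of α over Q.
m_α(x) = x^3 - 51x^2 + 867x - 5164

Set β = α - 17 = ∛(251), so β^3 = 251. Then (α - 17)^3 - 251 = 0, i.e. α is a root of g(x) = (x - 17)^3 - 251 = x^3 - 51x^2 + 867x - 5164. Since g(x) = h(x - 17) where h(x) = x^3 - 251, and h is irreducible over Q (because 251 is not a perfect cube, so h has no rational root, and a monic cubic with no rational root is irreducible), g is also irreducible (irreducibility is preserved under the substitution x → x - 17). Hence m_α(x) = x^3 - 51x^2 + 867x - 5164.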